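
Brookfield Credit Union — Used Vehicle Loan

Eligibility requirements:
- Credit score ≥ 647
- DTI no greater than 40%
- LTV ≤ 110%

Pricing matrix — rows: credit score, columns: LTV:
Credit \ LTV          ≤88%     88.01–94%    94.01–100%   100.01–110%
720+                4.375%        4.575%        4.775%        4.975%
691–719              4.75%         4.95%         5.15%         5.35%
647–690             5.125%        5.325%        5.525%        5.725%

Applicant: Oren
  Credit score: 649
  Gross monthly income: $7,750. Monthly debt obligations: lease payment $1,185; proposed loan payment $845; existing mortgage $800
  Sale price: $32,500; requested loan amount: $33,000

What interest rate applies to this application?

5.725%

Credit score 649 ≥ 647; Total monthly debts = (1,185 + 845 + 800) = 2,830. Debt-to-income = 2,830/7,750 = 36.5% — meets 40% limit
LTV = 33,000/32,500 = 101.5% ≤ 110%
Credit 649 → row 647–690; LTV 101.5% → column 100.01–110%. Grid cell → 5.725%.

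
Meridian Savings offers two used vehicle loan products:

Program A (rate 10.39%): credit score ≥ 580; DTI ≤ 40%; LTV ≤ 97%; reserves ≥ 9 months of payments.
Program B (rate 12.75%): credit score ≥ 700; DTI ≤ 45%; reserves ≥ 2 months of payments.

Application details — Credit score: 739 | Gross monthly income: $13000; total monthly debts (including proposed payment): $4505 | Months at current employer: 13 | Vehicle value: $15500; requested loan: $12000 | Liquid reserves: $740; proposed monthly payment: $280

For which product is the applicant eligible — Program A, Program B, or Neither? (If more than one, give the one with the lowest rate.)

Program B

DTI = 4,505/13,000 = 34.7%.
LTV = 12,000/15,500 = 77.4%.
Reserves = 740/280 = 2.6 months.
Program A: score 739 ≥ 580; DTI 34.7% ≤ 40%; LTV 77.4% ≤ 97%; reserves 2.6 < 9 mo → does not qualify.
Program B: score 739 ≥ 700; DTI 34.7% ≤ 45%; reserves 2.6 ≥ 2 mo → qualifies.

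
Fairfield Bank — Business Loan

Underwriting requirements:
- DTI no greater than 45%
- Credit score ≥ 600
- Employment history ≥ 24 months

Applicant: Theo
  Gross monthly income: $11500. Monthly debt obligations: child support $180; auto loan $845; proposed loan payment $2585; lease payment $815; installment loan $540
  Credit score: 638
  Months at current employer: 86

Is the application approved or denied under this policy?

Approved

Total monthly debts = (180 + 845 + 2,585 + 815 + 540) = 4,965. DTI: 4,965 ÷ 11,500 = 43.2%, within the 45% cap
Credit score 638 ≥ 600 (meets)
Employment 86 ≥ 24 months
All criteria satisfied.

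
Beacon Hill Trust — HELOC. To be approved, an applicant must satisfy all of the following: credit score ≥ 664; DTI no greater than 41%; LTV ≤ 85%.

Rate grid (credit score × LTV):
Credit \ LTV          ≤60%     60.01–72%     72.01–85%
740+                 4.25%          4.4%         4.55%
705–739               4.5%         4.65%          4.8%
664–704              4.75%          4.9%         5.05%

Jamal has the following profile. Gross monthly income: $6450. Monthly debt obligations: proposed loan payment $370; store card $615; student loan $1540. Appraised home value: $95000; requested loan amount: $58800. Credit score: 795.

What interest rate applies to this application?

4.4%

Credit score 795 ≥ 664; Total monthly debts = (370 + 615 + 1,540) = 2,525. DTI = 2,525/6,450 = 39.1% ≤ 41%
LTV: 58,800 ÷ 95,000 = 61.9%, within 85% cap
Row: 795 falls in 740+. Column: 61.9% falls in 60.01–72%. Rate = 4.4%.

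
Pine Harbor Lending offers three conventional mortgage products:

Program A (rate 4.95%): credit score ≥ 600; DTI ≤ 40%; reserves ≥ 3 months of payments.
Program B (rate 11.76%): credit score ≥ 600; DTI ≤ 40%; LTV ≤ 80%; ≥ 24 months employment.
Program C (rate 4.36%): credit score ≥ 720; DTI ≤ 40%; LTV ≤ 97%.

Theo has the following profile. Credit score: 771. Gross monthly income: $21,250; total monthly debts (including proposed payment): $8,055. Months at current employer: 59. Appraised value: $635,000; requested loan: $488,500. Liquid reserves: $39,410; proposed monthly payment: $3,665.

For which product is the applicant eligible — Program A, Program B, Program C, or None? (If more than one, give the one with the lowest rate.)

DTI = 8,055/21,250 = 37.9%.
LTV = 488,500/635,000 = 76.9%.
Reserves = 39,410/3,665 = 10.8 months.
Program A: score 771 ≥ 600; DTI 37.9% ≤ 40%; reserves 10.8 ≥ 3 mo → qualifies.
Program B: score 771 ≥ 600; DTI 37.9% ≤ 40%; LTV 76.9% ≤ 80%; employment 59 ≥ 24 mo → qualifies.
Program C: score 771 ≥ 720; DTI 37.9% ≤ 40%; LTV 76.9% ≤ 97% → qualifies.
Qualifying: Program A, Program B, Program C. Lowest rate is 4.36% → Program C.

Program C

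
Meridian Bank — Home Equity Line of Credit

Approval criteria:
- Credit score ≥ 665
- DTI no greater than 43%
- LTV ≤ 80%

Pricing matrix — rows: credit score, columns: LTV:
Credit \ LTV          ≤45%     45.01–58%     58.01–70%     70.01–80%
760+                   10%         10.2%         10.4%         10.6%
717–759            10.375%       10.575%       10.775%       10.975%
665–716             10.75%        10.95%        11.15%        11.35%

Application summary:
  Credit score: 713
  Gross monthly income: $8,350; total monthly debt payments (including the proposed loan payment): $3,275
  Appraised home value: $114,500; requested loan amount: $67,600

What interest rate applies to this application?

Credit score 713 ≥ 665; Debt-to-income = 3,275/8,350 = 39.2% — meets 43% limit
LTV = 67,600/114,500 = 59% ≤ 80%
Score 713 is in the 665–716 band; LTV 59% is in the 58.01–70% band → 11.15%.

11.15%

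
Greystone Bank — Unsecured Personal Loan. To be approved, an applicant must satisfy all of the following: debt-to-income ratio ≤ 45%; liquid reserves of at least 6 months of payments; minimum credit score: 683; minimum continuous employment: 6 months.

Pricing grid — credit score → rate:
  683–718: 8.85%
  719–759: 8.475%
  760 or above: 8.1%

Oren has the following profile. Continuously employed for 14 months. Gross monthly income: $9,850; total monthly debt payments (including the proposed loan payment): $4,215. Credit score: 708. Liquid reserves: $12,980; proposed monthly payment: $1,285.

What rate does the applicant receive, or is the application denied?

Credit score 708 ≥ 683 (meets minimum)
Reserves = 12,980/1,285 = 10.1 months ≥ 6
DTI: 4,215 ÷ 9,850 = 42.8%, within the 45% cap
Employment 14 ≥ 6 months
All requirements met. Score 708 falls in the 683–718 tier → 8.85%.

Approved at 8.85%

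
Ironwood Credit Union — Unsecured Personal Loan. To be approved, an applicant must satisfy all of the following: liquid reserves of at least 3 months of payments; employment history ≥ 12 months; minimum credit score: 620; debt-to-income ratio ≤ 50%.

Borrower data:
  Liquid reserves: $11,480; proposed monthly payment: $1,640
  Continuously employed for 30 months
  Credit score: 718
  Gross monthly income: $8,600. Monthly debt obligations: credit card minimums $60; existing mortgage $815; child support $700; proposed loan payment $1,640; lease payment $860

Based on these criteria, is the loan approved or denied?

Approved

Reserves = 11,480/1,640 = 7.0 months ≥ 3
Employment 30 ≥ 12 months
Credit score 718 ≥ 620 (meets)
Total monthly debts = (60 + 815 + 700 + 1,640 + 860) = 4,075. Debt-to-income = 4,075/8,600 = 47.4% — meets 50% limit
All criteria satisfied.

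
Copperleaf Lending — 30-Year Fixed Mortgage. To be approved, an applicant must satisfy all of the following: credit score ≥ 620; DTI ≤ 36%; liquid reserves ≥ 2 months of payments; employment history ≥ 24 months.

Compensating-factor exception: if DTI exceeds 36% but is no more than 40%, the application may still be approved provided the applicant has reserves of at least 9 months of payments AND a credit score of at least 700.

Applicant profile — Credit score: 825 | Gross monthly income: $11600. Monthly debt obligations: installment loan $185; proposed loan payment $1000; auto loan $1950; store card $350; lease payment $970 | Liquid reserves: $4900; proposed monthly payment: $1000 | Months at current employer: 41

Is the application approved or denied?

Denied

Credit score 825 ≥ 620 (meets base)
Total debts = (185 + 1,000 + 1,950 + 350 + 970) = 4,455. DTI = 4,455/11,600 = 38.4% > 36% — standard DTI limit exceeded.
Reserves: 4,900 ÷ 1,000 = 4.9 months (meets 2-month minimum)
Employment 41 ≥ 24 months
38.4% falls in the override range (36%–40%), so the compensating-factor test applies.
Override check — reserves: 4.9 mo (short of 9); score: 825 (ok).
Override conditions not both satisfied; exception does not apply.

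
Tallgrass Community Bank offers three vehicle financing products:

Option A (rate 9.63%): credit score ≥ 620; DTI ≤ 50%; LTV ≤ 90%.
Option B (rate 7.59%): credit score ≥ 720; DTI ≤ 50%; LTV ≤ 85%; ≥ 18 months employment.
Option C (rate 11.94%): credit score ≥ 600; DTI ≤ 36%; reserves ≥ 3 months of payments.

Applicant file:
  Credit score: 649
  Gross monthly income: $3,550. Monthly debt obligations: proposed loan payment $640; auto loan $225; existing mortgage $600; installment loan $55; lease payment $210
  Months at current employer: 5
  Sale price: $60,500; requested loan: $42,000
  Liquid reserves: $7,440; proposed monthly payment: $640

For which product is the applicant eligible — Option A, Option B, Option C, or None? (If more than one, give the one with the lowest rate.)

Option A

Total debts = (640 + 225 + 600 + 55 + 210) = 1,730; DTI = 1,730/3,550 = 48.7%.
LTV = 42,000/60,500 = 69.4%.
Reserves = 7,440/640 = 11.6 months.
Option A: score 649 ≥ 620; DTI 48.7% ≤ 50%; LTV 69.4% ≤ 90% → qualifies.
Option B: score 649 < 720; DTI 48.7% ≤ 50%; LTV 69.4% ≤ 85%; employment 5 < 18 mo → does not qualify.
Option C: score 649 ≥ 600; DTI 48.7% > 36%; reserves 11.6 ≥ 3 mo → does not qualify.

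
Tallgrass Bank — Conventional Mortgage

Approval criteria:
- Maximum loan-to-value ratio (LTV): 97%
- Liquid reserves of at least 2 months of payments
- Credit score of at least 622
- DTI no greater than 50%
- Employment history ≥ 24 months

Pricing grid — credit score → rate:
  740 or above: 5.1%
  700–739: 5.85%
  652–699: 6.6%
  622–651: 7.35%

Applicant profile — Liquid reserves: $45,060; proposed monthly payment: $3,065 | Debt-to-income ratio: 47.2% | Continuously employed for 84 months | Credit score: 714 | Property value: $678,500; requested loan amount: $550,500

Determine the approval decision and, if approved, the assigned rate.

Credit score 714 ≥ 622 (meets minimum)
Reserves: 45,060 ÷ 3,065 = 14.7 months (meets 2-month minimum)
Employment 84 ≥ 24 months
LTV = 550,500/678,500 = 81.1% ≤ 97%
DTI 47.2% is within the 50% limit
All requirements met. Score 714 falls in the 700–739 tier → 5.85%.

Approved at 5.85%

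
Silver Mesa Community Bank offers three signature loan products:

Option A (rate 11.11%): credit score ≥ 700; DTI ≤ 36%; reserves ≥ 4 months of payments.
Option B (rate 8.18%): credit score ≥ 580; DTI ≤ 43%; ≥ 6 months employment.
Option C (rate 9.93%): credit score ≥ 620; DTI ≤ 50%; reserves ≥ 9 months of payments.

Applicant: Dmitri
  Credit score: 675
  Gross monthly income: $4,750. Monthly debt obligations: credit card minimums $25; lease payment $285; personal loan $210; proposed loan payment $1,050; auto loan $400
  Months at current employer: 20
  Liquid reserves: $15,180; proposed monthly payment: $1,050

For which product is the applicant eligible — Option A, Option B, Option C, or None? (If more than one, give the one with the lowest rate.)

Total debts = (25 + 285 + 210 + 1,050 + 400) = 1,970; DTI = 1,970/4,750 = 41.5%.
Reserves = 15,180/1,050 = 14.5 months.
Option A: score 675 < 700; DTI 41.5% > 36%; reserves 14.5 ≥ 4 mo → does not qualify.
Option B: score 675 ≥ 580; DTI 41.5% ≤ 43%; employment 20 ≥ 6 mo → qualifies.
Option C: score 675 ≥ 620; DTI 41.5% ≤ 50%; reserves 14.5 ≥ 9 mo → qualifies.
Qualifying: Option B, Option C. Lowest rate is 8.18% → Option B.

Option B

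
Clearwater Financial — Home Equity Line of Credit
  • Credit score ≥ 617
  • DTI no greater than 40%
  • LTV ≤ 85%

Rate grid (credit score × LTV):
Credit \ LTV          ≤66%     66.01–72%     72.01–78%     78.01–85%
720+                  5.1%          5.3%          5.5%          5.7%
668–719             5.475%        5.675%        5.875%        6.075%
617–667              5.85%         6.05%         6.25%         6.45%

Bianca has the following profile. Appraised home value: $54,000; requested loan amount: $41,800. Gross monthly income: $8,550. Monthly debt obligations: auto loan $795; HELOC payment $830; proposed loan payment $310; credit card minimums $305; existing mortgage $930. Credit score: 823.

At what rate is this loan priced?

5.5%

Credit score 823 ≥ 617; Total monthly debts = (795 + 830 + 310 + 305 + 930) = 3,170. Debt-to-income = 3,170/8,550 = 37.1% — meets 40% limit
LTV = 41,800/54,000 = 77.4% ≤ 85%
Row: 823 falls in 720+. Column: 77.4% falls in 72.01–78%. Rate = 5.5%.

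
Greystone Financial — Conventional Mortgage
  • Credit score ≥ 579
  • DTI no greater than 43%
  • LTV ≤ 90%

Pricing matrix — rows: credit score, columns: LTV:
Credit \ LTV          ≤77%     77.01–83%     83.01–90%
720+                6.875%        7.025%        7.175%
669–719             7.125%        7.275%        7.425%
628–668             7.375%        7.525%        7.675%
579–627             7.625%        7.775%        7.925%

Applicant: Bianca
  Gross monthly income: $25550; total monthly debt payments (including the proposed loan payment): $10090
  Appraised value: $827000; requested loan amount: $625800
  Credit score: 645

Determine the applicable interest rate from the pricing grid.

Credit score 645 ≥ 579; Debt-to-income = 10,090/25,550 = 39.5% — meets 43% limit
Loan-to-value = 625,800/827,000 = 75.7% — pass (90% max)
Credit 645 → row 628–668; LTV 75.7% → column ≤77%. Grid cell → 7.375%.

7.375%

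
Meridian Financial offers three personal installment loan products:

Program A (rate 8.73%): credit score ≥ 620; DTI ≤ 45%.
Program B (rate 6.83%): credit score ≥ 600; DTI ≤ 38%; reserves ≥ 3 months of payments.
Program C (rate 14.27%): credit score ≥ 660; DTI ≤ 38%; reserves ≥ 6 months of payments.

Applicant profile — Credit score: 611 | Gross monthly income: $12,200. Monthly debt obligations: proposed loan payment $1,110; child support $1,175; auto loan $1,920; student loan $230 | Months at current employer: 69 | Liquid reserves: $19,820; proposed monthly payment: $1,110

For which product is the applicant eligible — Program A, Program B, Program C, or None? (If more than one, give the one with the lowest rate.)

Total debts = (1,110 + 1,175 + 1,920 + 230) = 4,435; DTI = 4,435/12,200 = 36.4%.
Reserves = 19,820/1,110 = 17.9 months.
Program A: score 611 < 620; DTI 36.4% ≤ 45% → does not qualify.
Program B: score 611 ≥ 600; DTI 36.4% ≤ 38%; reserves 17.9 ≥ 3 mo → qualifies.
Program C: score 611 < 660; DTI 36.4% ≤ 38%; reserves 17.9 ≥ 6 mo → does not qualify.

Program B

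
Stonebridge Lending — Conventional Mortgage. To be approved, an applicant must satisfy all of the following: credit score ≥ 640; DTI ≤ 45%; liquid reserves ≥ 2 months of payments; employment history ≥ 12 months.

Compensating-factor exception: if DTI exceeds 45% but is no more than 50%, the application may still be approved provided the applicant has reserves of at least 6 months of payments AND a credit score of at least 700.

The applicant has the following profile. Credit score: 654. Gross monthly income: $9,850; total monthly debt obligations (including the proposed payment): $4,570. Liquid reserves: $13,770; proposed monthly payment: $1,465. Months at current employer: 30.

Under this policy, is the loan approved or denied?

Credit score 654 ≥ 640 (meets base)
DTI: 4,570 ÷ 9,850 = 46.4%, over the 45% base limit.
Liquid reserves cover 13,770/1,465 = 9.4 months — ≥ 2 required
Employment 30 ≥ 12 months
DTI 46.4% is within the 45%–50% exception band; checking compensating factors.
Override check — reserves: 9.4 mo (ok); score: 654 (below 700).
Override conditions not both satisfied; exception does not apply.

Denied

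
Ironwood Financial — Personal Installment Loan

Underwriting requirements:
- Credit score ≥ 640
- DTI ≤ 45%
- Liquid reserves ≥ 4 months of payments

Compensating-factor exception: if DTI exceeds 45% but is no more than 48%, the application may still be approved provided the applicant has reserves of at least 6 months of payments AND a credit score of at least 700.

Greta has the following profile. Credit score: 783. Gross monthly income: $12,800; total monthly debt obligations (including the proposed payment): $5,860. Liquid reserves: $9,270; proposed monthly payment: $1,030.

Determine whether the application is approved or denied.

Approved

Credit score 783 ≥ 640 (meets base)
DTI = 5,860/12,800 = 45.8% > 45% — standard DTI limit exceeded.
Liquid reserves cover 9,270/1,030 = 9.0 months — ≥ 4 required
DTI 45.8% is within the 45%–48% exception band; checking compensating factors.
Override check — reserves: 9.0 mo (ok); score: 783 (ok).
Both override conditions satisfied; DTI exception granted.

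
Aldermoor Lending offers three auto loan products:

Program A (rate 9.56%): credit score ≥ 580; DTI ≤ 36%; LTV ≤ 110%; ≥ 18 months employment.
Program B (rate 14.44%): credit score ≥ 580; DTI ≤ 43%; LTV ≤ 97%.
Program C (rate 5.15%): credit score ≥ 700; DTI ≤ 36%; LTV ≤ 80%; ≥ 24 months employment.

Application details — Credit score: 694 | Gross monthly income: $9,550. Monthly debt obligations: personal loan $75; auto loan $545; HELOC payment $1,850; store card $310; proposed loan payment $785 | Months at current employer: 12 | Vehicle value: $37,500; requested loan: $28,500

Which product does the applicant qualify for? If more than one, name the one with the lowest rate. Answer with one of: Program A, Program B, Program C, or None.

Program B

Total debts = (75 + 545 + 1,850 + 310 + 785) = 3,565; DTI = 3,565/9,550 = 37.3%.
LTV = 28,500/37,500 = 76%.
Program A: score 694 ≥ 580; DTI 37.3% > 36%; LTV 76% ≤ 110%; employment 12 < 18 mo → does not qualify.
Program B: score 694 ≥ 580; DTI 37.3% ≤ 43%; LTV 76% ≤ 97% → qualifies.
Program C: score 694 < 700; DTI 37.3% > 36%; LTV 76% ≤ 80%; employment 12 < 24 mo → does not qualify.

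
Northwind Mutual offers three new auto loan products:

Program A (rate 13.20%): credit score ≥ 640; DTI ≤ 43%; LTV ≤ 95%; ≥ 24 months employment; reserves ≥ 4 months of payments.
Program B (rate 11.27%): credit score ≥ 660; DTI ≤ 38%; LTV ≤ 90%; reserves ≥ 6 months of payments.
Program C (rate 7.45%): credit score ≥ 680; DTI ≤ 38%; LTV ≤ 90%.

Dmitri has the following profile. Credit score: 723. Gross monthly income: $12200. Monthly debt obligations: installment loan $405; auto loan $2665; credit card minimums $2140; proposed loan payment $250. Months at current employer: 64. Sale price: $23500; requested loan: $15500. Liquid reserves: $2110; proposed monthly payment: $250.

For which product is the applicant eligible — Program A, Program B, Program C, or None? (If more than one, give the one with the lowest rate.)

None

Total debts = (405 + 2,665 + 2,140 + 250) = 5,460; DTI = 5,460/12,200 = 44.8%.
LTV = 15,500/23,500 = 66%.
Reserves = 2,110/250 = 8.4 months.
Program A: score 723 ≥ 640; DTI 44.8% > 43%; LTV 66% ≤ 95%; employment 64 ≥ 24 mo; reserves 8.4 ≥ 4 mo → does not qualify.
Program B: score 723 ≥ 660; DTI 44.8% > 38%; LTV 66% ≤ 90%; reserves 8.4 ≥ 6 mo → does not qualify.
Program C: score 723 ≥ 680; DTI 44.8% > 38%; LTV 66% ≤ 90% → does not qualify.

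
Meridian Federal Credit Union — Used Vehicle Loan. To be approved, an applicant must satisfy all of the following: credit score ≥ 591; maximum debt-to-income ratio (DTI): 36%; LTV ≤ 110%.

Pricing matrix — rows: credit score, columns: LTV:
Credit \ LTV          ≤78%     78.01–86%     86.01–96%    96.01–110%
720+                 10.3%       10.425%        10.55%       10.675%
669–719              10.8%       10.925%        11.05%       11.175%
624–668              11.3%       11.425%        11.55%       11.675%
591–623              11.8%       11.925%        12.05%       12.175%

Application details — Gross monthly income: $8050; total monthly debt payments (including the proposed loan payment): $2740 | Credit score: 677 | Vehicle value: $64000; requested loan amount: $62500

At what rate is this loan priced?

Credit score 677 ≥ 591; DTI: 2,740 ÷ 8,050 = 34%, within the 36% cap
LTV = 62,500/64,000 = 97.7% ≤ 110%
Row: 677 falls in 669–719. Column: 97.7% falls in 96.01–110%. Rate = 11.175%.

11.175%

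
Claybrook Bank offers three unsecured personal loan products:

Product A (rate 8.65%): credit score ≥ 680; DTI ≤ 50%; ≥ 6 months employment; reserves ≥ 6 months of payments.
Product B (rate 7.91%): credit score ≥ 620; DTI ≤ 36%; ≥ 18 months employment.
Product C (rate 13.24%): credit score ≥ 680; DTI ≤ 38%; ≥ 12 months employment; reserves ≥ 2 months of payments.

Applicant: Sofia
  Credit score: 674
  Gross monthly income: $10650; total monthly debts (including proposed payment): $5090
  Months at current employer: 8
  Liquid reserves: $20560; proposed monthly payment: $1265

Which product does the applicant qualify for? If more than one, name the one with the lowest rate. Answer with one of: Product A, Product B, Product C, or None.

None

DTI = 5,090/10,650 = 47.8%.
Reserves = 20,560/1,265 = 16.3 months.
Product A: score 674 < 680; DTI 47.8% ≤ 50%; employment 8 ≥ 6 mo; reserves 16.3 ≥ 6 mo → does not qualify.
Product B: score 674 ≥ 620; DTI 47.8% > 36%; employment 8 < 18 mo → does not qualify.
Product C: score 674 < 680; DTI 47.8% > 38%; employment 8 < 12 mo; reserves 16.3 ≥ 2 mo → does not qualify.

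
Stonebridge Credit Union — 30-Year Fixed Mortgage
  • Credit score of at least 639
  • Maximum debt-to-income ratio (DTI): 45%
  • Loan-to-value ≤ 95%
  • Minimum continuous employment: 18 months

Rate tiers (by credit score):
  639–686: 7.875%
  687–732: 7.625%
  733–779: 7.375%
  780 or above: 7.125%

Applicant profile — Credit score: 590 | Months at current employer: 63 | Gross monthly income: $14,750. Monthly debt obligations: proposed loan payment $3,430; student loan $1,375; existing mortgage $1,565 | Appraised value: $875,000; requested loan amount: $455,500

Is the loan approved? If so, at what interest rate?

Denied

Credit score 590 < 639 (below minimum)
Employment 63 ≥ 18 months
LTV: 455,500 ÷ 875,000 = 52.1%, within 95% cap
Total monthly debts = (3,430 + 1,375 + 1,565) = 6,370. DTI = 6,370/14,750 = 43.2% ≤ 45%
Not all requirements met → denied.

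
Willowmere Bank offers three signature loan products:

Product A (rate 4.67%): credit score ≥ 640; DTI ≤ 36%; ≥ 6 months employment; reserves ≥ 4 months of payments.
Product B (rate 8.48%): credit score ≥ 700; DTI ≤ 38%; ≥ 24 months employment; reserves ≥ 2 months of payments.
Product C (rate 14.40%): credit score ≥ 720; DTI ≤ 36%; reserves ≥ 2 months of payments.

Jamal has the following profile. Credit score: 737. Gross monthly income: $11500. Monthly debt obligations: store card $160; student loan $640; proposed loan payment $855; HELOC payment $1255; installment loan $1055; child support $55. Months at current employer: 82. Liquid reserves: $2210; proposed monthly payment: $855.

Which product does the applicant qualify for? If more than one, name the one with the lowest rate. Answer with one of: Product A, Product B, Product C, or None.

Total debts = (160 + 640 + 855 + 1,255 + 1,055 + 55) = 4,020; DTI = 4,020/11,500 = 35%.
Reserves = 2,210/855 = 2.6 months.
Product A: score 737 ≥ 640; DTI 35% ≤ 36%; employment 82 ≥ 6 mo; reserves 2.6 < 4 mo → does not qualify.
Product B: score 737 ≥ 700; DTI 35% ≤ 38%; employment 82 ≥ 24 mo; reserves 2.6 ≥ 2 mo → qualifies.
Product C: score 737 ≥ 720; DTI 35% ≤ 36%; reserves 2.6 ≥ 2 mo → qualifies.
Qualifying: Product B, Product C. Lowest rate is 8.48% → Product B.

Product B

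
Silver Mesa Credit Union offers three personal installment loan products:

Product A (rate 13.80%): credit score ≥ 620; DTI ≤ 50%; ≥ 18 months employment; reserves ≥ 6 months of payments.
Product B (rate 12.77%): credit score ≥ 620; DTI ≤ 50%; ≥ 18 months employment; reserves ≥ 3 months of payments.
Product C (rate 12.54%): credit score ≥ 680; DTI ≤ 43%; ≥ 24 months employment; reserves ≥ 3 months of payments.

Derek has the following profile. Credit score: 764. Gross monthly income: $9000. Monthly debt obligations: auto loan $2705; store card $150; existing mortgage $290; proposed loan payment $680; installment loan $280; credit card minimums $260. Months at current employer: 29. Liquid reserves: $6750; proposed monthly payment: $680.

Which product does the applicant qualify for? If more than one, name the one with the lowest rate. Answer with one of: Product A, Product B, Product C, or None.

Total debts = (2,705 + 150 + 290 + 680 + 280 + 260) = 4,365; DTI = 4,365/9,000 = 48.5%.
Reserves = 6,750/680 = 9.9 months.
Product A: score 764 ≥ 620; DTI 48.5% ≤ 50%; employment 29 ≥ 18 mo; reserves 9.9 ≥ 6 mo → qualifies.
Product B: score 764 ≥ 620; DTI 48.5% ≤ 50%; employment 29 ≥ 18 mo; reserves 9.9 ≥ 3 mo → qualifies.
Product C: score 764 ≥ 680; DTI 48.5% > 43%; employment 29 ≥ 24 mo; reserves 9.9 ≥ 3 mo → does not qualify.
Qualifying: Product A, Product B. Lowest rate is 12.77% → Product B.

Product B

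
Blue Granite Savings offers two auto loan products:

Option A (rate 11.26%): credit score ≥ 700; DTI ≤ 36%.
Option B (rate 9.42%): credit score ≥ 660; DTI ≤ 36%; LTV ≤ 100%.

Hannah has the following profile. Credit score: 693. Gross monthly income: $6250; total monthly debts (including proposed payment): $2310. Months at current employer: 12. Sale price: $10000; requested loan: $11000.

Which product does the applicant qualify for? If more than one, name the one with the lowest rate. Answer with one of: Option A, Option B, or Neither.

DTI = 2,310/6,250 = 37%.
LTV = 11,000/10,000 = 110%.
Option A: score 693 < 700; DTI 37% > 36% → does not qualify.
Option B: score 693 ≥ 660; DTI 37% > 36%; LTV 110% > 100% → does not qualify.

Neither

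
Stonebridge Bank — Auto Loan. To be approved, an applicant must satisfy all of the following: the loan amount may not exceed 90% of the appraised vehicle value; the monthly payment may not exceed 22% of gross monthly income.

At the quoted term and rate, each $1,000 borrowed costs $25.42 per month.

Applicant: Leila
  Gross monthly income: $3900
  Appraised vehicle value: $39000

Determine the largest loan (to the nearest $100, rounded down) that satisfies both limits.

$33,700

Payment cap: 22% × $3,900 = $858/month.
At $25.42 per $1,000, that supports 858/25.42 × 1,000 ≈ $33,752 → $33,700.
LTV cap: 90% × $39,000 = $35,100 → $35,100.
Binding constraint: payment-to-income.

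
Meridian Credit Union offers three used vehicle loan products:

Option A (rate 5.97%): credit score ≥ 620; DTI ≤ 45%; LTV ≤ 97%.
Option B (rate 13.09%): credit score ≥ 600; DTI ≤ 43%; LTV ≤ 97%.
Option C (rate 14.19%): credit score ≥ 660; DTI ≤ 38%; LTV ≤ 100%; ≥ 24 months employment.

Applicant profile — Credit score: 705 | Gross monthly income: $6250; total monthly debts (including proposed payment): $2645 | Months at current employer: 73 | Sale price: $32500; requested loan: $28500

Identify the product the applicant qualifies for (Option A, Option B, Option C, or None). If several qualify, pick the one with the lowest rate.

DTI = 2,645/6,250 = 42.3%.
LTV = 28,500/32,500 = 87.7%.
Option A: score 705 ≥ 620; DTI 42.3% ≤ 45%; LTV 87.7% ≤ 97% → qualifies.
Option B: score 705 ≥ 600; DTI 42.3% ≤ 43%; LTV 87.7% ≤ 97% → qualifies.
Option C: score 705 ≥ 660; DTI 42.3% > 38%; LTV 87.7% ≤ 100%; employment 73 ≥ 24 mo → does not qualify.
Qualifying: Option A, Option B. Lowest rate is 5.97% → Option A.

Option A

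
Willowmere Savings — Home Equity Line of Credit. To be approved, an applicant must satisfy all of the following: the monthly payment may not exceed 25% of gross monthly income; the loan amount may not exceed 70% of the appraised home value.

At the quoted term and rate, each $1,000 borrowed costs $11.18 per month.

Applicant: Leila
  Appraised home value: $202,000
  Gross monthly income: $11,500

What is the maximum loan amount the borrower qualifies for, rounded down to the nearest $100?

Payment cap: 25% × $11,500 = $2,875/month.
At $11.18 per $1,000, that supports 2,875/11.18 × 1,000 ≈ $257,155 → $257,100.
LTV cap: 70% × $202,000 = $141,400 → $141,400.
Binding constraint: loan-to-value.

$141,400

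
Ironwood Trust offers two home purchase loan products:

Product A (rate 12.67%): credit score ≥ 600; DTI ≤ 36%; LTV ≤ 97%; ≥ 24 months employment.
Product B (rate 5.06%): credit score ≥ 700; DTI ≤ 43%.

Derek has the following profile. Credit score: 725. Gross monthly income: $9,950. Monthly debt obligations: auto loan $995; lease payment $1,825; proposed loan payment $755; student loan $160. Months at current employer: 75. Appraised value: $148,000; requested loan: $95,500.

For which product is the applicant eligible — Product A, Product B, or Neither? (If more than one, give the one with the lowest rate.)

Product B

Total debts = (995 + 1,825 + 755 + 160) = 3,735; DTI = 3,735/9,950 = 37.5%.
LTV = 95,500/148,000 = 64.5%.
Product A: score 725 ≥ 600; DTI 37.5% > 36%; LTV 64.5% ≤ 97%; employment 75 ≥ 24 mo → does not qualify.
Product B: score 725 ≥ 700; DTI 37.5% ≤ 43% → qualifies.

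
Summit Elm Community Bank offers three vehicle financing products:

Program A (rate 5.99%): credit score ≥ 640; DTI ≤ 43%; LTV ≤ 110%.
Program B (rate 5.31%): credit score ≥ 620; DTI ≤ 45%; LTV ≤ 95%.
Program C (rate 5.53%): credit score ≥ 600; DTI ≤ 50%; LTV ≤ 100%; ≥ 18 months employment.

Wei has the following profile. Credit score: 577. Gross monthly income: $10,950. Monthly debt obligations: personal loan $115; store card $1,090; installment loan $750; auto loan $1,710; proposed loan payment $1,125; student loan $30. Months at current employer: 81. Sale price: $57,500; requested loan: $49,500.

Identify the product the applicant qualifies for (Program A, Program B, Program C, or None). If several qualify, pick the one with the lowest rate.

None

Total debts = (115 + 1,090 + 750 + 1,710 + 1,125 + 30) = 4,820; DTI = 4,820/10,950 = 44%.
LTV = 49,500/57,500 = 86.1%.
Program A: score 577 < 640; DTI 44% > 43%; LTV 86.1% ≤ 110% → does not qualify.
Program B: score 577 < 620; DTI 44% ≤ 45%; LTV 86.1% ≤ 95% → does not qualify.
Program C: score 577 < 600; DTI 44% ≤ 50%; LTV 86.1% ≤ 100%; employment 81 ≥ 18 mo → does not qualify.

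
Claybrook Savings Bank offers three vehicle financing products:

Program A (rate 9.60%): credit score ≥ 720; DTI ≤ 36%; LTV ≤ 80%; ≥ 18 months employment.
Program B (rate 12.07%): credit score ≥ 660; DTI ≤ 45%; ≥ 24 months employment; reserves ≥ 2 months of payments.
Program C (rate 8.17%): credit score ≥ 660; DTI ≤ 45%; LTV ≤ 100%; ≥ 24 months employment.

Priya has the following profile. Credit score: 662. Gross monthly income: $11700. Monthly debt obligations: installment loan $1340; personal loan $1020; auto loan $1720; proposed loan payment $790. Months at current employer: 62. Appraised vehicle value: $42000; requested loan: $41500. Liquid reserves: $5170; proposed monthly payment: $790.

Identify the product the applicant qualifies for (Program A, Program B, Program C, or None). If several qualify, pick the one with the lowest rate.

Total debts = (1,340 + 1,020 + 1,720 + 790) = 4,870; DTI = 4,870/11,700 = 41.6%.
LTV = 41,500/42,000 = 98.8%.
Reserves = 5,170/790 = 6.5 months.
Program A: score 662 < 720; DTI 41.6% > 36%; LTV 98.8% > 80%; employment 62 ≥ 18 mo → does not qualify.
Program B: score 662 ≥ 660; DTI 41.6% ≤ 45%; employment 62 ≥ 24 mo; reserves 6.5 ≥ 2 mo → qualifies.
Program C: score 662 ≥ 660; DTI 41.6% ≤ 45%; LTV 98.8% ≤ 100%; employment 62 ≥ 24 mo → qualifies.
Qualifying: Program B, Program C. Lowest rate is 8.17% → Program C.

Program C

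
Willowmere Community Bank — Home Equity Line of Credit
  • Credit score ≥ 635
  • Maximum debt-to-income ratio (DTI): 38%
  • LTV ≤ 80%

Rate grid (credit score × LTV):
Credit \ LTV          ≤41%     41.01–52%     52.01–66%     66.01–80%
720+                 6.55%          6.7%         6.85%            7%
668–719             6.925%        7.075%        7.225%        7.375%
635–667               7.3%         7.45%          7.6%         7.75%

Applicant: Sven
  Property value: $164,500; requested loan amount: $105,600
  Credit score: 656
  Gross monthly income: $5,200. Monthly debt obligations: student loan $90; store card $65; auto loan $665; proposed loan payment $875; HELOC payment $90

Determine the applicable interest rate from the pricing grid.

Credit score 656 ≥ 635; Total monthly debts = (90 + 65 + 665 + 875 + 90) = 1,785. DTI: 1,785 ÷ 5,200 = 34.3%, within the 38% cap
LTV: 105,600 ÷ 164,500 = 64.2%, within 80% cap
Score 656 is in the 635–667 band; LTV 64.2% is in the 52.01–66% band → 7.6%.

7.6%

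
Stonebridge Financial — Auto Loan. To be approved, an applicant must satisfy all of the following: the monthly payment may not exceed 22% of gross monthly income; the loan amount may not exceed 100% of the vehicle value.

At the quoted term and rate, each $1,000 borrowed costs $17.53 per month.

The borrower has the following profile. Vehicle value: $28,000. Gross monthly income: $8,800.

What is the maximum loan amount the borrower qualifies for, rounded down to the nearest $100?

Payment cap: 22% × $8,800 = $1,936/month.
At $17.53 per $1,000, that supports 1,936/17.53 × 1,000 ≈ $110,439 → $110,400.
LTV cap: 100% × $28,000 = $28,000 → $28,000.
Binding constraint: loan-to-value.

$28,000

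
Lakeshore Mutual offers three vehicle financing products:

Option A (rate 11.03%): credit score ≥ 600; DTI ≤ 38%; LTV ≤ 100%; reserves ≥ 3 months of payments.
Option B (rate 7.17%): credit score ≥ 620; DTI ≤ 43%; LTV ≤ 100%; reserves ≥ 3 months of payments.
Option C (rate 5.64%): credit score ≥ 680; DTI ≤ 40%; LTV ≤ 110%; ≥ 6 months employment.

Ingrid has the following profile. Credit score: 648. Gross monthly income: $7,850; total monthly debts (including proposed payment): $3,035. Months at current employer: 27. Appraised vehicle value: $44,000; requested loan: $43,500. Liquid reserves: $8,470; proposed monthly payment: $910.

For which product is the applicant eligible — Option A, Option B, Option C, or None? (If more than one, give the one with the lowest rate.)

Option B

DTI = 3,035/7,850 = 38.7%.
LTV = 43,500/44,000 = 98.9%.
Reserves = 8,470/910 = 9.3 months.
Option A: score 648 ≥ 600; DTI 38.7% > 38%; LTV 98.9% ≤ 100%; reserves 9.3 ≥ 3 mo → does not qualify.
Option B: score 648 ≥ 620; DTI 38.7% ≤ 43%; LTV 98.9% ≤ 100%; reserves 9.3 ≥ 3 mo → qualifies.
Option C: score 648 < 680; DTI 38.7% ≤ 40%; LTV 98.9% ≤ 110%; employment 27 ≥ 6 mo → does not qualify.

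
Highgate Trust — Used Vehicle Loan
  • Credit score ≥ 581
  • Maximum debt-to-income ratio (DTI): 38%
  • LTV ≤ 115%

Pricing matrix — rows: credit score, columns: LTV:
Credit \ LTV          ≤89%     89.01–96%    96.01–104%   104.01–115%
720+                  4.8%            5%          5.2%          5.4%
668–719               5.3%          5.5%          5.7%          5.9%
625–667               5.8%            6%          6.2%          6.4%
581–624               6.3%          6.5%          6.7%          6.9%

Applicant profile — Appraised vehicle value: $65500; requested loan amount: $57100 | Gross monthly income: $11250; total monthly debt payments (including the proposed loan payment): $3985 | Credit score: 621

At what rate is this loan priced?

Credit score 621 ≥ 581; DTI = 3,985/11,250 = 35.4% ≤ 38%
LTV = 57,100/65,500 = 87.2% ≤ 115%
Row: 621 falls in 581–624. Column: 87.2% falls in ≤89%. Rate = 6.3%.

6.3%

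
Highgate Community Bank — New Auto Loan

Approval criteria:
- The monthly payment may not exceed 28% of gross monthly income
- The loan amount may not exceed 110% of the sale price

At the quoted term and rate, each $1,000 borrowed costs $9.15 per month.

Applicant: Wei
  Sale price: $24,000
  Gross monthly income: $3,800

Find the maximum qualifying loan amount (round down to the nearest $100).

$26,400

Payment cap: 28% × $3,800 = $1,064/month.
At $9.15 per $1,000, that supports 1,064/9.15 × 1,000 ≈ $116,284 → $116,200.
LTV cap: 110% × $24,000 = $26,400 → $26,400.
Binding constraint: loan-to-value.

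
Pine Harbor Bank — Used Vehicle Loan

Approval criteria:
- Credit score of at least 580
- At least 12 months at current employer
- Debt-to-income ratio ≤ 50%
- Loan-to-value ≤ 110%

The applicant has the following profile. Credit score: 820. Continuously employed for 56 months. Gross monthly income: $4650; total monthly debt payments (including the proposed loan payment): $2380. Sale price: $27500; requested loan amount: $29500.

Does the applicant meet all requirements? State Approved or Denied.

Credit score 820 ≥ 580 (meets)
Employment 56 ≥ 12 months
DTI = 2,380/4,650 = 51.2% > 50%
LTV: 29,500 ÷ 27,500 = 107.3%, within 110% cap
Fails on DTI.

Denied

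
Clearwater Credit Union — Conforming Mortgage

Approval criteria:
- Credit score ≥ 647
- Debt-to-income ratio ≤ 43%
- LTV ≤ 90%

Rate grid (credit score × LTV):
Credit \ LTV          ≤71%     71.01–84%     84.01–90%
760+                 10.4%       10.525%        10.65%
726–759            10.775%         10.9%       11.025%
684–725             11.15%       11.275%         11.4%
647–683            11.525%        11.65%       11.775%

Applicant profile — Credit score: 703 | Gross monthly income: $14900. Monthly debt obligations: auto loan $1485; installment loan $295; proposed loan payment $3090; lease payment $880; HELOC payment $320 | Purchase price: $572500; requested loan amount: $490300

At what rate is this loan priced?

Credit score 703 ≥ 647; Total monthly debts = (1,485 + 295 + 3,090 + 880 + 320) = 6,070. DTI: 6,070 ÷ 14,900 = 40.7%, within the 43% cap
LTV: 490,300 ÷ 572,500 = 85.6%, within 90% cap
Row: 703 falls in 684–725. Column: 85.6% falls in 84.01–90%. Rate = 11.4%.

11.4%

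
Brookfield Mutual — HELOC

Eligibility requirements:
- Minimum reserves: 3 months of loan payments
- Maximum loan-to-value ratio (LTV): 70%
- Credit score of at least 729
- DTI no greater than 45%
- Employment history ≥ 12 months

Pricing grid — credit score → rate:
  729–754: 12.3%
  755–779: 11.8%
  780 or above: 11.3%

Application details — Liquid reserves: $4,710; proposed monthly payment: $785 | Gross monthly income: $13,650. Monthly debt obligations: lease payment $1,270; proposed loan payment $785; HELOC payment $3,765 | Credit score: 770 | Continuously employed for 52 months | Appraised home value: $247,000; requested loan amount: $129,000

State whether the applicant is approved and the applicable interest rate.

Credit score 770 ≥ 729 (meets minimum)
Employment 52 ≥ 12 months
Total monthly debts = (1,270 + 785 + 3,765) = 5,820. DTI: 5,820 ÷ 13,650 = 42.6%, within the 45% cap
Loan-to-value = 129,000/247,000 = 52.2% — pass (70% max)
Reserves: 4,710 ÷ 785 = 6.0 months (meets 3-month minimum)
All requirements met. Score 770 falls in the 755–779 tier → 11.8%.

Approved at 11.8%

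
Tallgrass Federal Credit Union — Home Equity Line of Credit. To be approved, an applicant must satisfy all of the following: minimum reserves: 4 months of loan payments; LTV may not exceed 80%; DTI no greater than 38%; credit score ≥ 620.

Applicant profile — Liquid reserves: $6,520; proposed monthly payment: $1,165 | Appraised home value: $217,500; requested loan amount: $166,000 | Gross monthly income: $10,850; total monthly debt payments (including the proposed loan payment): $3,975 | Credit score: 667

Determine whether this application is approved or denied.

Approved

Reserves: 6,520 ÷ 1,165 = 5.6 months (meets 4-month minimum)
LTV: 166,000 ÷ 217,500 = 76.3%, within 80% cap
DTI: 3,975 ÷ 10,850 = 36.6%, within the 38% cap
Credit score 667 ≥ 620 (meets)
All criteria satisfied.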